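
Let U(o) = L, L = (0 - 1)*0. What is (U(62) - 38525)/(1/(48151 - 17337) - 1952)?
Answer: 1187109350/60148927 ≈ 19.736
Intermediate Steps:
L = 0 (L = -1*0 = 0)
U(o) = 0
(U(62) - 38525)/(1/(48151 - 17337) - 1952) = (0 - 38525)/(1/(48151 - 17337) - 1952) = -38525/(1/30814 - 1952) = -38525/(-60148927/30814) = -38525*(-30814/60148927) = 1187109350/60148927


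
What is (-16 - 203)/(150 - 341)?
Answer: 219/191 ≈ 1.1466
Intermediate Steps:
(-16 - 203)/(150 - 341) = -219/(-191) = -219*(-1/191) = 219/191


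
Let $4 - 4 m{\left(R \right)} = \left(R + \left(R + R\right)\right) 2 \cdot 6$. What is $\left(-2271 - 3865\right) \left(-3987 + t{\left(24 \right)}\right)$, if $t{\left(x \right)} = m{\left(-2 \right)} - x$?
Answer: $24494912$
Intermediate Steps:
$m{\left(R \right)} = 1 - 9 R$ ($m{\left(R \right)} = 1 - \frac{\left(R + \left(R + R\right)\right) 2 \cdot 6}{4} = 1 - \frac{\left(R + 2 R\right) 12}{4} = 1 - \frac{3 R 12}{4} = 1 - \frac{36 R}{4} = 1 - 9 R$)
$t{\left(x \right)} = 19 - x$ ($t{\left(x \right)} = \left(1 - -18\right) - x = \left(1 + 18\right) - x = 19 - x$)
$\left(-2271 - 3865\right) \left(-3987 + t{\left(24 \right)}\right) = \left(-2271 - 3865\right) \left(-3987 + \left(19 - 24\right)\right) = - 6136 \left(-3987 + \left(19 - 24\right)\right) = - 6136 \left(-3987 - 5\right) = \left(-6136\right) \left(-3992\right) = 24494912$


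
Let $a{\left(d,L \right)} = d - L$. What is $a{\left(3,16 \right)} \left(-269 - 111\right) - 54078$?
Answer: $-49138$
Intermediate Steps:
$a{\left(3,16 \right)} \left(-269 - 111\right) - 54078 = \left(3 - 16\right) \left(-269 - 111\right) - 54078 = \left(3 - 16\right) \left(-380\right) - 54078 = \left(-13\right) \left(-380\right) - 54078 = 4940 - 54078 = -49138$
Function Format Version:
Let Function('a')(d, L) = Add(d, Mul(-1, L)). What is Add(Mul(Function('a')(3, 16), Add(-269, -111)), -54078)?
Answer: -49138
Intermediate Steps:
Add(Mul(Function('a')(3, 16), Add(-269, -111)), -54078) = Add(Mul(Add(3, Mul(-1, 16)), Add(-269, -111)), -54078) = Add(Mul(Add(3, -16), -380), -54078) = Add(Mul(-13, -380), -54078) = Add(4940, -54078) = -49138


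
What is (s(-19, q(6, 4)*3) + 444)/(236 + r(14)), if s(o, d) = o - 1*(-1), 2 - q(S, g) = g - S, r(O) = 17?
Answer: 426/253 ≈ 1.6838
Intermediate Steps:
q(S, g) = 2 + S - g (q(S, g) = 2 - (g - S) = 2 + (S - g) = 2 + S - g)
s(o, d) = 1 + o (s(o, d) = o + 1 = 1 + o)
(s(-19, q(6, 4)*3) + 444)/(236 + r(14)) = ((1 - 19) + 444)/(236 + 17) = (-18 + 444)/253 = 426*(1/253) = 426/253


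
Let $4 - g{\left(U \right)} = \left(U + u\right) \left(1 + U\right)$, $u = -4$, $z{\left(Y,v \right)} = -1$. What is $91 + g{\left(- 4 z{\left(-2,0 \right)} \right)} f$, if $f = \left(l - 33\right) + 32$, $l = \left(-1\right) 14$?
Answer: $31$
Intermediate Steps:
$l = -14$
$f = -15$ ($f = \left(-14 - 33\right) + 32 = -47 + 32 = -15$)
$g{\left(U \right)} = 4 - \left(1 + U\right) \left(-4 + U\right)$ ($g{\left(U \right)} = 4 - \left(U - 4\right) \left(1 + U\right) = 4 - \left(-4 + U\right) \left(1 + U\right) = 4 - \left(1 + U\right) \left(-4 + U\right)$)
$91 + g{\left(- 4 z{\left(-2,0 \right)} \right)} f = 91 + \left(8 - \left(\left(-4\right) \left(-1\right)\right)^{2} + 3 \left(\left(-4\right) \left(-1\right)\right)\right) \left(-15\right) = 91 + \left(8 - 4^{2} + 3 \cdot 4\right) \left(-15\right) = 91 + \left(8 - 16 + 12\right) \left(-15\right) = 91 + 4 \left(-15\right) = 91 - 60 = 31$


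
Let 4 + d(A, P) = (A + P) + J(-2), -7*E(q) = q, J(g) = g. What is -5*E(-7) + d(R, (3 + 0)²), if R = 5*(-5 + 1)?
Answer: -22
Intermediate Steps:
E(q) = -q/7
R = -20 (R = 5*(-4) = -20)
d(A, P) = -6 + A + P (d(A, P) = -4 + ((A + P) - 2) = -4 + (-2 + A + P) = -6 + A + P)
-5*E(-7) + d(R, (3 + 0)²) = -(-5)*(-7)/7 + (-6 - 20 + (3 + 0)²) = -5*1 + (-6 - 20 + 3²) = -5 + (-6 - 20 + 9) = -5 - 17 = -22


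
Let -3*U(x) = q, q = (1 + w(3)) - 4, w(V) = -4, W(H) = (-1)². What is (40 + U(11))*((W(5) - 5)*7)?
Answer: -3556/3 ≈ -1185.3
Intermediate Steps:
W(H) = 1
q = -7 (q = (1 - 4) - 4 = -3 - 4 = -7)
U(x) = 7/3 (U(x) = -⅓*(-7) = 7/3)
(40 + U(11))*((W(5) - 5)*7) = (40 + 7/3)*((1 - 5)*7) = 127*(-4*7)/3 = (127/3)*(-28) = -3556/3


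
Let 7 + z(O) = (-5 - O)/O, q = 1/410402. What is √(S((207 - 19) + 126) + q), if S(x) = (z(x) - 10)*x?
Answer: 27*I*√1307006018194/410402 ≈ 75.213*I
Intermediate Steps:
q = 1/410402 ≈ 2.4366e-6
z(O) = -7 + (-5 - O)/O
S(x) = x*(-18 - 5/x) (S(x) = ((-8 - 5/x) - 10)*x = (-18 - 5/x)*x = x*(-18 - 5/x))
√(S((207 - 19) + 126) + q) = √((-5 - 18*((207 - 19) + 126)) + 1/410402) = √((-5 - 18*(188 + 126)) + 1/410402) = √((-5 - 18*314) + 1/410402) = √((-5 - 5652) + 1/410402) = √(-5657 + 1/410402) = √(-2321644113/410402) = 27*I*√1307006018194/410402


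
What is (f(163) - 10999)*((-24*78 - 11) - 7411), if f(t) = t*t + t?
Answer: -146222502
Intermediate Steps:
f(t) = t + t² (f(t) = t² + t = t + t²)
(f(163) - 10999)*((-24*78 - 11) - 7411) = (163*(1 + 163) - 10999)*((-24*78 - 11) - 7411) = (163*164 - 10999)*((-1872 - 11) - 7411) = (26732 - 10999)*(-1883 - 7411) = 15733*(-9294) = -146222502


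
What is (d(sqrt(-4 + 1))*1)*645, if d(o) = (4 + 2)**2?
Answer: 23220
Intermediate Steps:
d(o) = 36 (d(o) = 6**2 = 36)
(d(sqrt(-4 + 1))*1)*645 = (36*1)*645 = 36*645 = 23220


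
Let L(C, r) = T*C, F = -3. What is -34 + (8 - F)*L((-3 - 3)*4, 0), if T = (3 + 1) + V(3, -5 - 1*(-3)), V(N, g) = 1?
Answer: -1354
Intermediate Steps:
T = 5 (T = (3 + 1) + 1 = 4 + 1 = 5)
L(C, r) = 5*C
-34 + (8 - F)*L((-3 - 3)*4, 0) = -34 + (8 - 1*(-3))*(5*((-3 - 3)*4)) = -34 + (8 + 3)*(5*(-6*4)) = -34 + 11*(5*(-24)) = -34 + 11*(-120) = -34 - 1320 = -1354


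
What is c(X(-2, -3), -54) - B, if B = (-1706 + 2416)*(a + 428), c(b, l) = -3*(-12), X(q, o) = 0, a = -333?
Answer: -67414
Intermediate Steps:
c(b, l) = 36
B = 67450 (B = (-1706 + 2416)*(-333 + 428) = 710*95 = 67450)
c(X(-2, -3), -54) - B = 36 - 1*67450 = 36 - 67450 = -67414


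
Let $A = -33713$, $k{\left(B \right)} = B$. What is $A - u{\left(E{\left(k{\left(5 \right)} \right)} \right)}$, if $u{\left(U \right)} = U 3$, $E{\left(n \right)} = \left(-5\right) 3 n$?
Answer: $-33488$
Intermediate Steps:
$E{\left(n \right)} = - 15 n$
$u{\left(U \right)} = 3 U$
$A - u{\left(E{\left(k{\left(5 \right)} \right)} \right)} = -33713 - 3 \left(\left(-15\right) 5\right) = -33713 - 3 \left(-75\right) = -33713 - -225 = -33713 + 225 = -33488$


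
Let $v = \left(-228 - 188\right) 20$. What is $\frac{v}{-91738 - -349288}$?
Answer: $- \frac{832}{25755} \approx -0.032304$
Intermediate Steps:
$v = -8320$ ($v = \left(-416\right) 20 = -8320$)
$\frac{v}{-91738 - -349288} = - \frac{8320}{-91738 - -349288} = - \frac{8320}{-91738 + 349288} = - \frac{8320}{257550} = \left(-8320\right) \frac{1}{257550} = - \frac{832}{25755}$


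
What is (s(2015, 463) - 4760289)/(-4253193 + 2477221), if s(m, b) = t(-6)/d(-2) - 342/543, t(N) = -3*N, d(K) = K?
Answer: 215403513/80362733 ≈ 2.6804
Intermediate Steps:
s(m, b) = -1743/181 (s(m, b) = -3*(-6)/(-2) - 342/543 = 18*(-½) - 342*1/543 = -9 - 114/181 = -1743/181)
(s(2015, 463) - 4760289)/(-4253193 + 2477221) = (-1743/181 - 4760289)/(-4253193 + 2477221) = -861614052/181/(-1775972) = -861614052/181*(-1/1775972) = 215403513/80362733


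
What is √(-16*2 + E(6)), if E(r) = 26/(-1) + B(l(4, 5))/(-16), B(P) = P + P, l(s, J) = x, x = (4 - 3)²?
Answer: I*√930/4 ≈ 7.624*I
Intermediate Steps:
x = 1 (x = 1² = 1)
l(s, J) = 1
B(P) = 2*P
E(r) = -209/8 (E(r) = 26/(-1) + (2*1)/(-16) = 26*(-1) + 2*(-1/16) = -26 - ⅛ = -209/8)
√(-16*2 + E(6)) = √(-16*2 - 209/8) = √(-32 - 209/8) = √(-465/8) = I*√930/4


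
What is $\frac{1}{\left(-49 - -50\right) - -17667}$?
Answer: $\frac{1}{17668} \approx 5.6599 \cdot 10^{-5}$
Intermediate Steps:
$\frac{1}{\left(-49 - -50\right) - -17667} = \frac{1}{\left(-49 + 50\right) + 17667} = \frac{1}{1 + 17667} = \frac{1}{17668}$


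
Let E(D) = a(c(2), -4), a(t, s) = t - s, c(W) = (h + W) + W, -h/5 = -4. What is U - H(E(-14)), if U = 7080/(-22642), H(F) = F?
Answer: -320528/11321 ≈ -28.313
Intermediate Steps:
h = 20 (h = -5*(-4) = 20)
c(W) = 20 + 2*W (c(W) = (20 + W) + W = 20 + 2*W)
E(D) = 28 (E(D) = (20 + 2*2) - 1*(-4) = (20 + 4) + 4 = 24 + 4 = 28)
U = -3540/11321 (U = 7080*(-1/22642) = -3540/11321 ≈ -0.31269)
U - H(E(-14)) = -3540/11321 - 1*28 = -3540/11321 - 28 = -320528/11321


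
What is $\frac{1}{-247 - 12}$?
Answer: $- \frac{1}{259} \approx -0.003861$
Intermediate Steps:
$\frac{1}{-247 - 12} = \frac{1}{-259} = - \frac{1}{259}$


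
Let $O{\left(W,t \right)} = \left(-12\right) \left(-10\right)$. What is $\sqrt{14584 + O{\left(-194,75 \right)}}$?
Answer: $4 \sqrt{919} \approx 121.26$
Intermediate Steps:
$O{\left(W,t \right)} = 120$
$\sqrt{14584 + O{\left(-194,75 \right)}} = \sqrt{14584 + 120} = \sqrt{14704} = 4 \sqrt{919}$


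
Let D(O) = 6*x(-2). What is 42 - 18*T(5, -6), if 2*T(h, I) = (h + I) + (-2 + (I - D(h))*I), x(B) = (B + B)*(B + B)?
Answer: -5439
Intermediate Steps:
x(B) = 4*B² (x(B) = (2*B)*(2*B) = 4*B²)
D(O) = 96 (D(O) = 6*(4*(-2)²) = 6*(4*4) = 6*16 = 96)
T(h, I) = -1 + I/2 + h/2 + I*(-96 + I)/2 (T(h, I) = ((h + I) + (-2 + (I - 1*96)*I))/2 = ((I + h) + (-2 + (I - 96)*I))/2 = ((I + h) + (-2 + (-96 + I)*I))/2 = ((I + h) + (-2 + I*(-96 + I)))/2 = (-2 + I + h + I*(-96 + I))/2 = -1 + I/2 + h/2 + I*(-96 + I)/2)
42 - 18*T(5, -6) = 42 - 18*(-1 + (½)*5 + (½)*(-6)² - 95/2*(-6)) = 42 - 18*(-1 + 5/2 + (½)*36 + 285) = 42 - 18*(-1 + 5/2 + 18 + 285) = 42 - 18*609/2 = 42 - 5481 = -5439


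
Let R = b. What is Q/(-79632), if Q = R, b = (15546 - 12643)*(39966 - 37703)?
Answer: -6569489/79632 ≈ -82.498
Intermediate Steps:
b = 6569489 (b = 2903*2263 = 6569489)
R = 6569489
Q = 6569489
Q/(-79632) = 6569489/(-79632) = 6569489*(-1/79632) = -6569489/79632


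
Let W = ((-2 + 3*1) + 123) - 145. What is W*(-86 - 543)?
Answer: 13209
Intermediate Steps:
W = -21 (W = ((-2 + 3) + 123) - 145 = (1 + 123) - 145 = 124 - 145 = -21)
W*(-86 - 543) = -21*(-86 - 543) = -21*(-629) = 13209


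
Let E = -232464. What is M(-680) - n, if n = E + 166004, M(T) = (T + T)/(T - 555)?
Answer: 16415892/247 ≈ 66461.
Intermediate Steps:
M(T) = 2*T/(-555 + T) (M(T) = (2*T)/(-555 + T) = 2*T/(-555 + T))
n = -66460 (n = -232464 + 166004 = -66460)
M(-680) - n = 2*(-680)/(-555 - 680) - 1*(-66460) = 2*(-680)/(-1235) + 66460 = 2*(-680)*(-1/1235) + 66460 = 272/247 + 66460 = 16415892/247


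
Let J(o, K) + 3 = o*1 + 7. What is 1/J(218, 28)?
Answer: 1/222 ≈ 0.0045045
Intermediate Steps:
J(o, K) = 4 + o (J(o, K) = -3 + (o*1 + 7) = -3 + (o + 7) = -3 + (7 + o) = 4 + o)
1/J(218, 28) = 1/(4 + 218) = 1/222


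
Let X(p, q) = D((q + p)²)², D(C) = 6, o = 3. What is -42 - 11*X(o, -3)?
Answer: -438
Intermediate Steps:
X(p, q) = 36 (X(p, q) = 6² = 36)
-42 - 11*X(o, -3) = -42 - 11*36 = -42 - 396 = -438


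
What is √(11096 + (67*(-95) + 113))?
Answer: 2*√1211 ≈ 69.599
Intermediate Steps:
√(11096 + (67*(-95) + 113)) = √(11096 + (-6365 + 113)) = √(11096 - 6252) = √4844 = 2*√1211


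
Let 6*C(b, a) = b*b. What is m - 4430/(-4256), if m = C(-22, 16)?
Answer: 521621/6384 ≈ 81.708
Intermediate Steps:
C(b, a) = b²/6 (C(b, a) = (b*b)/6 = b²/6)
m = 242/3 (m = (⅙)*(-22)² = (⅙)*484 = 242/3 ≈ 80.667)
m - 4430/(-4256) = 242/3 - 4430/(-4256) = 242/3 - 4430*(-1/4256) = 242/3 + 2215/2128 = 521621/6384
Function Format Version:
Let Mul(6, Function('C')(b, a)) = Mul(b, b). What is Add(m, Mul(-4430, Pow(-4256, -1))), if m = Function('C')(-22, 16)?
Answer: Rational(521621, 6384) ≈ 81.708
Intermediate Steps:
Function('C')(b, a) = Mul(Rational(1, 6), Pow(b, 2)) (Function('C')(b, a) = Mul(Rational(1, 6), Mul(b, b)) = Mul(Rational(1, 6), Pow(b, 2)))
m = Rational(242, 3) (m = Mul(Rational(1, 6), Pow(-22, 2)) = Mul(Rational(1, 6), 484) = Rational(242, 3) ≈ 80.667)
Add(m, Mul(-4430, Pow(-4256, -1))) = Add(Rational(242, 3), Mul(-4430, Pow(-4256, -1))) = Add(Rational(242, 3), Mul(-4430, Rational(-1, 4256))) = Add(Rational(242, 3), Rational(2215, 2128)) = Rational(521621, 6384)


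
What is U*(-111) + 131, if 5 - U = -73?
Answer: -8527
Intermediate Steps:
U = 78 (U = 5 - 1*(-73) = 5 + 73 = 78)
U*(-111) + 131 = 78*(-111) + 131 = -8658 + 131 = -8527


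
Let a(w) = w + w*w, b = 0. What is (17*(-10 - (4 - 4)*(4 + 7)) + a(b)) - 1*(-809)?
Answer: 639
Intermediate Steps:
a(w) = w + w²
(17*(-10 - (4 - 4)*(4 + 7)) + a(b)) - 1*(-809) = (17*(-10 - (4 - 4)*(4 + 7)) + 0*(1 + 0)) - 1*(-809) = (17*(-10 - 0*11) + 0*1) + 809 = (17*(-10 - 1*0) + 0) + 809 = (17*(-10 + 0) + 0) + 809 = (17*(-10) + 0) + 809 = (-170 + 0) + 809 = -170 + 809 = 639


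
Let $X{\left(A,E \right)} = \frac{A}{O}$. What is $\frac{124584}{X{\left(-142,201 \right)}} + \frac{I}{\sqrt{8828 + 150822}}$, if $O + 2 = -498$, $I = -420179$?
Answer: $\frac{31146000}{71} - \frac{420179 \sqrt{6386}}{31930} \approx 4.3762 \cdot 10^{5}$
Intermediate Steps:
$O = -500$ ($O = -2 - 498 = -500$)
$X{\left(A,E \right)} = - \frac{A}{500}$ ($X{\left(A,E \right)} = \frac{A}{-500} = A \left(- \frac{1}{500}\right) = - \frac{A}{500}$)
$\frac{124584}{X{\left(-142,201 \right)}} + \frac{I}{\sqrt{8828 + 150822}} = \frac{124584}{\left(- \frac{1}{500}\right) \left(-142\right)} - \frac{420179}{\sqrt{8828 + 150822}} = \frac{124584}{\frac{71}{250}} - \frac{420179}{\sqrt{159650}} = 124584 \cdot \frac{250}{71} - \frac{420179}{5 \sqrt{6386}} = \frac{31146000}{71} - 420179 \frac{\sqrt{6386}}{31930} = \frac{31146000}{71} - \frac{420179 \sqrt{6386}}{31930}$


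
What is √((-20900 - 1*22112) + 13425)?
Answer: I*√29587 ≈ 172.01*I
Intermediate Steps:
√((-20900 - 1*22112) + 13425) = √((-20900 - 22112) + 13425) = √(-43012 + 13425) = √(-29587) = I*√29587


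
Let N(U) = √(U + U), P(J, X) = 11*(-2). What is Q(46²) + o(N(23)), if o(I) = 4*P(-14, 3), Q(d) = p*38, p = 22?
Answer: 748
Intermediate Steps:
P(J, X) = -22
N(U) = √2*√U (N(U) = √(2*U) = √2*√U)
Q(d) = 836 (Q(d) = 22*38 = 836)
o(I) = -88 (o(I) = 4*(-22) = -88)
Q(46²) + o(N(23)) = 836 - 88 = 748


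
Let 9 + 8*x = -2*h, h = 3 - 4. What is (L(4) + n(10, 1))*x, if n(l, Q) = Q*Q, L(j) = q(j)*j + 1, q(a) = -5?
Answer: 63/4 ≈ 15.750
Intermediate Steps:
h = -1
L(j) = 1 - 5*j (L(j) = -5*j + 1 = 1 - 5*j)
n(l, Q) = Q²
x = -7/8 (x = -9/8 + (-2*(-1))/8 = -9/8 + (⅛)*2 = -9/8 + ¼ = -7/8 ≈ -0.87500)
(L(4) + n(10, 1))*x = ((1 - 5*4) + 1²)*(-7/8) = ((1 - 20) + 1)*(-7/8) = (-19 + 1)*(-7/8) = -18*(-7/8) = 63/4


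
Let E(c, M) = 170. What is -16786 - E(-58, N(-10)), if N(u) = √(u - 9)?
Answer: -16956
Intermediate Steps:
N(u) = √(-9 + u)
-16786 - E(-58, N(-10)) = -16786 - 1*170 = -16786 - 170 = -16956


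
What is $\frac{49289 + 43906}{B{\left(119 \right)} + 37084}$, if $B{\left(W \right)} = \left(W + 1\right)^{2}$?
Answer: $\frac{93195}{51484} \approx 1.8102$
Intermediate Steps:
$B{\left(W \right)} = \left(1 + W\right)^{2}$
$\frac{49289 + 43906}{B{\left(119 \right)} + 37084} = \frac{49289 + 43906}{\left(1 + 119\right)^{2} + 37084} = \frac{93195}{120^{2} + 37084} = \frac{93195}{14400 + 37084} = \frac{93195}{51484}$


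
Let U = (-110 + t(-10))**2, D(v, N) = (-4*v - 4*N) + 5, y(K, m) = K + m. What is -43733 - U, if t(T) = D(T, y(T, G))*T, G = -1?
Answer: -1043733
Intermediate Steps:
D(v, N) = 5 - 4*N - 4*v (D(v, N) = (-4*N - 4*v) + 5 = 5 - 4*N - 4*v)
t(T) = T*(9 - 8*T) (t(T) = (5 - 4*(T - 1) - 4*T)*T = (5 - 4*(-1 + T) - 4*T)*T = (5 + (4 - 4*T) - 4*T)*T = (9 - 8*T)*T = T*(9 - 8*T))
U = 1000000 (U = (-110 - 10*(9 - 8*(-10)))**2 = (-110 - 10*(9 + 80))**2 = (-110 - 10*89)**2 = (-110 - 890)**2 = (-1000)**2 = 1000000)
-43733 - U = -43733 - 1*1000000 = -43733 - 1000000 = -1043733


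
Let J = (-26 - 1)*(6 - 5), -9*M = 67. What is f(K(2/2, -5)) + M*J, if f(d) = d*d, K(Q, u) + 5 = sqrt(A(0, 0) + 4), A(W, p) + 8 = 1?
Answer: 223 - 10*I*sqrt(3) ≈ 223.0 - 17.32*I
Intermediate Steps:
A(W, p) = -7 (A(W, p) = -8 + 1 = -7)
K(Q, u) = -5 + I*sqrt(3) (K(Q, u) = -5 + sqrt(-7 + 4) = -5 + sqrt(-3) = -5 + I*sqrt(3))
M = -67/9 (M = -1/9*67 = -67/9 ≈ -7.4444)
f(d) = d**2
J = -27 (J = -27*1 = -27)
f(K(2/2, -5)) + M*J = (-5 + I*sqrt(3))**2 - 67/9*(-27) = (-5 + I*sqrt(3))**2 + 201 = 201 + (-5 + I*sqrt(3))**2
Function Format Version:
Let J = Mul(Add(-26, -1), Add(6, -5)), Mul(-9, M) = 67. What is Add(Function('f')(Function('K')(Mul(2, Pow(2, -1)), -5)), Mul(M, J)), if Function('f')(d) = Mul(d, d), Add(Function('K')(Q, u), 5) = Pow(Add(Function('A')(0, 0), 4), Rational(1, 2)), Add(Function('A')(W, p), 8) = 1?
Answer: Add(223, Mul(-10, I, Pow(3, Rational(1, 2)))) ≈ Add(223.00, Mul(-17.320, I))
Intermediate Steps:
Function('A')(W, p) = -7 (Function('A')(W, p) = Add(-8, 1) = -7)
Function('K')(Q, u) = Add(-5, Mul(I, Pow(3, Rational(1, 2)))) (Function('K')(Q, u) = Add(-5, Pow(Add(-7, 4), Rational(1, 2))) = Add(-5, Pow(-3, Rational(1, 2))) = Add(-5, Mul(I, Pow(3, Rational(1, 2)))))
M = Rational(-67, 9) (M = Mul(Rational(-1, 9), 67) = Rational(-67, 9) ≈ -7.4444)
Function('f')(d) = Pow(d, 2)
J = -27 (J = Mul(-27, 1) = -27)
Add(Function('f')(Function('K')(Mul(2, Pow(2, -1)), -5)), Mul(M, J)) = Add(Pow(Add(-5, Mul(I, Pow(3, Rational(1, 2)))), 2), Mul(Rational(-67, 9), -27)) = Add(Pow(Add(-5, Mul(I, Pow(3, Rational(1, 2)))), 2), 201) = Add(201, Pow(Add(-5, Mul(I, Pow(3, Rational(1, 2)))), 2))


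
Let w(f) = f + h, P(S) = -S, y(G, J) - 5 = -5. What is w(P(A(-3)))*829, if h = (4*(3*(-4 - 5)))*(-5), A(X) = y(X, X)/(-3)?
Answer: 447660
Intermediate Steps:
y(G, J) = 0 (y(G, J) = 5 - 5 = 0)
A(X) = 0 (A(X) = 0/(-3) = 0*(-⅓) = 0)
h = 540 (h = (4*(3*(-9)))*(-5) = (4*(-27))*(-5) = -108*(-5) = 540)
w(f) = 540 + f (w(f) = f + 540 = 540 + f)
w(P(A(-3)))*829 = (540 - 1*0)*829 = (540 + 0)*829 = 540*829 = 447660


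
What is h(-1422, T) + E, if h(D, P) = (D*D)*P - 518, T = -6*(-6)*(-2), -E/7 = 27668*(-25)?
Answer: -140748666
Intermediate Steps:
E = 4841900 (E = -193676*(-25) = -7*(-691700) = 4841900)
T = -72 (T = 36*(-2) = -72)
h(D, P) = -518 + P*D**2 (h(D, P) = D**2*P - 518 = P*D**2 - 518 = -518 + P*D**2)
h(-1422, T) + E = (-518 - 72*(-1422)**2) + 4841900 = (-518 - 72*2022084) + 4841900 = (-518 - 145590048) + 4841900 = -145590566 + 4841900 = -140748666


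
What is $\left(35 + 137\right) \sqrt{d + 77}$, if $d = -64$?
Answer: $172 \sqrt{13} \approx 620.16$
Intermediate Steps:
$\left(35 + 137\right) \sqrt{d + 77} = \left(35 + 137\right) \sqrt{-64 + 77} = 172 \sqrt{13}$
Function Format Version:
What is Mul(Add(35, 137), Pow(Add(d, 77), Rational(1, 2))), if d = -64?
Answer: Mul(172, Pow(13, Rational(1, 2))) ≈ 620.16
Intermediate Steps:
Mul(Add(35, 137), Pow(Add(d, 77), Rational(1, 2))) = Mul(Add(35, 137), Pow(Add(-64, 77), Rational(1, 2))) = Mul(172, Pow(13, Rational(1, 2)))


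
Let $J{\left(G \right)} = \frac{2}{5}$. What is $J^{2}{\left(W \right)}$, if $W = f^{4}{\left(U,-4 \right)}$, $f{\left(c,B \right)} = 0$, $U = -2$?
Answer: $\frac{4}{25} \approx 0.16$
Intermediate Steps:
$W = 0$ ($W = 0^{4} = 0$)
$J{\left(G \right)} = \frac{2}{5}$ ($J{\left(G \right)} = 2 \cdot \frac{1}{5} = \frac{2}{5}$)
$J^{2}{\left(W \right)} = \left(\frac{2}{5}\right)^{2} = \frac{4}{25}$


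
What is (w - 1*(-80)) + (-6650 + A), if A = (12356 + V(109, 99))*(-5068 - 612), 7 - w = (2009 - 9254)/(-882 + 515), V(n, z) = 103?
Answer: -25973948906/367 ≈ -7.0774e+7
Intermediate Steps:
w = -4676/367 (w = 7 - (2009 - 9254)/(-882 + 515) = 7 - (-7245)/(-367) = 7 - (-7245)*(-1)/367 = 7 - 1*7245/367 = 7 - 7245/367 = -4676/367 ≈ -12.741)
A = -70767120 (A = (12356 + 103)*(-5068 - 612) = 12459*(-5680) = -70767120)
(w - 1*(-80)) + (-6650 + A) = (-4676/367 - 1*(-80)) + (-6650 - 70767120) = (-4676/367 + 80) - 70773770 = 24684/367 - 70773770 = -25973948906/367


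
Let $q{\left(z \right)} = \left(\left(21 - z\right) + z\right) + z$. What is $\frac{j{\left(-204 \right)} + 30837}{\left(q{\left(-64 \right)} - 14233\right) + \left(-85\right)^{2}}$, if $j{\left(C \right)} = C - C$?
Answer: $- \frac{30837}{7051} \approx -4.3734$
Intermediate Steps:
$q{\left(z \right)} = 21 + z$
$j{\left(C \right)} = 0$
$\frac{j{\left(-204 \right)} + 30837}{\left(q{\left(-64 \right)} - 14233\right) + \left(-85\right)^{2}} = \frac{0 + 30837}{\left(\left(21 - 64\right) - 14233\right) + \left(-85\right)^{2}} = \frac{30837}{\left(-43 - 14233\right) + 7225} = \frac{30837}{-14276 + 7225} = \frac{30837}{-7051} = 30837 \left(- \frac{1}{7051}\right) = - \frac{30837}{7051}$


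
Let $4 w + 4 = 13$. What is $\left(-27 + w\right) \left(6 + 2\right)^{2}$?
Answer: $-1584$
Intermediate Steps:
$w = \frac{9}{4}$ ($w = -1 + \frac{1}{4} \cdot 13 = -1 + \frac{13}{4} = \frac{9}{4} \approx 2.25$)
$\left(-27 + w\right) \left(6 + 2\right)^{2} = \left(-27 + \frac{9}{4}\right) \left(6 + 2\right)^{2} = - \frac{99 \cdot 8^{2}}{4} = \left(- \frac{99}{4}\right) 64 = -1584$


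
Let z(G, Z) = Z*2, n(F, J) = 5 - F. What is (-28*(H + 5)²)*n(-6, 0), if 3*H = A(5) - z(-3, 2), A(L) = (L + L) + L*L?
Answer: -651728/9 ≈ -72414.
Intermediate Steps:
z(G, Z) = 2*Z
A(L) = L² + 2*L (A(L) = 2*L + L² = L² + 2*L)
H = 31/3 (H = (5*(2 + 5) - 2*2)/3 = (5*7 - 1*4)/3 = (35 - 4)/3 = (⅓)*31 = 31/3 ≈ 10.333)
(-28*(H + 5)²)*n(-6, 0) = (-28*(31/3 + 5)²)*(5 - 1*(-6)) = (-28*(46/3)²)*(5 + 6) = -28*2116/9*11 = -59248/9*11 = -651728/9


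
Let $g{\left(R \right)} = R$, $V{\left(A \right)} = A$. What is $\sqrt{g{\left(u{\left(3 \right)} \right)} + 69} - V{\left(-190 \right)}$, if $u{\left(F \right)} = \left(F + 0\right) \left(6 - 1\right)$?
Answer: $190 + 2 \sqrt{21} \approx 199.17$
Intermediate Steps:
$u{\left(F \right)} = 5 F$ ($u{\left(F \right)} = F 5 = 5 F$)
$\sqrt{g{\left(u{\left(3 \right)} \right)} + 69} - V{\left(-190 \right)} = \sqrt{5 \cdot 3 + 69} - -190 = \sqrt{15 + 69} + 190 = \sqrt{84} + 190 = 2 \sqrt{21} + 190 = 190 + 2 \sqrt{21}$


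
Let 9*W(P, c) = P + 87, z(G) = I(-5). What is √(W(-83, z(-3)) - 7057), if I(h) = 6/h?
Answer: I*√63509/3 ≈ 84.003*I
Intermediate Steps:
z(G) = -6/5 (z(G) = 6/(-5) = 6*(-⅕) = -6/5)
W(P, c) = 29/3 + P/9 (W(P, c) = (P + 87)/9 = (87 + P)/9 = 29/3 + P/9)
√(W(-83, z(-3)) - 7057) = √((29/3 + (⅑)*(-83)) - 7057) = √((29/3 - 83/9) - 7057) = √(4/9 - 7057) = √(-63509/9) = I*√63509/3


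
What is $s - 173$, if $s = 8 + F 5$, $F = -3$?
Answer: $-180$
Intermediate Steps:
$s = -7$ ($s = 8 - 15 = -7$)
$s - 173 = -7 - 173 = -180$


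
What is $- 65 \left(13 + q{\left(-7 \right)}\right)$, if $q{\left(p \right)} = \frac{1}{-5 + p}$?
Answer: $- \frac{10075}{12} \approx -839.58$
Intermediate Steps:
$- 65 \left(13 + q{\left(-7 \right)}\right) = - 65 \left(13 + \frac{1}{-5 - 7}\right) = - 65 \left(13 + \frac{1}{-12}\right) = - 65 \left(13 - \frac{1}{12}\right) = \left(-65\right) \frac{155}{12} = - \frac{10075}{12}$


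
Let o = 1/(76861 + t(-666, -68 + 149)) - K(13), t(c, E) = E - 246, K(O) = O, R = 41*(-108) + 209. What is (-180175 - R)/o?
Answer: 4498373792/332349 ≈ 13535.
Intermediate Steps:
R = -4219 (R = -4428 + 209 = -4219)
t(c, E) = -246 + E
o = -997047/76696 (o = 1/(76861 + (-246 + (-68 + 149))) - 1*13 = 1/(76861 + (-246 + 81)) - 13 = 1/(76861 - 165) - 13 = 1/76696 - 13 = -997047/76696 ≈ -13.000)
(-180175 - R)/o = (-180175 - 1*(-4219))/(-997047/76696) = (-180175 + 4219)*(-76696/997047) = -175956*(-76696/997047) = 4498373792/332349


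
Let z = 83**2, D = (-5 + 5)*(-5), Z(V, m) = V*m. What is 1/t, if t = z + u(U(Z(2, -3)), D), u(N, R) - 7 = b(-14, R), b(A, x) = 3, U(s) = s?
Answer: 1/6899 ≈ 0.00014495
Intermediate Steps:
D = 0 (D = 0*(-5) = 0)
u(N, R) = 10 (u(N, R) = 7 + 3 = 10)
z = 6889
t = 6899 (t = 6889 + 10 = 6899)
1/t = 1/6899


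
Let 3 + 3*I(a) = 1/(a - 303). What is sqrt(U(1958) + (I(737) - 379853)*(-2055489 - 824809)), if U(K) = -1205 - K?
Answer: sqrt(463677585064006530)/651 ≈ 1.0460e+6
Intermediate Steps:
I(a) = -1 + 1/(3*(-303 + a)) (I(a) = -1 + 1/(3*(a - 303)) = -1 + 1/(3*(-303 + a)))
sqrt(U(1958) + (I(737) - 379853)*(-2055489 - 824809)) = sqrt((-1205 - 1*1958) + ((910/3 - 1*737)/(-303 + 737) - 379853)*(-2055489 - 824809)) = sqrt((-1205 - 1958) + ((910/3 - 737)/434 - 379853)*(-2880298)) = sqrt(-3163 + ((1/434)*(-1301/3) - 379853)*(-2880298)) = sqrt(-3163 + (-1301/1302 - 379853)*(-2880298)) = sqrt(-3163 - 494569907/1302*(-2880298)) = sqrt(-3163 + 712254356996143/651) = sqrt(712254354937030/651) = sqrt(463677585064006530)/651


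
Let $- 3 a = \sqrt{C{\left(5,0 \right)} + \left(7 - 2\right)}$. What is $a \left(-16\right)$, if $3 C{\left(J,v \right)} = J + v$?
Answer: $\frac{32 \sqrt{15}}{9} \approx 13.771$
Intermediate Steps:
$C{\left(J,v \right)} = \frac{J}{3} + \frac{v}{3}$ ($C{\left(J,v \right)} = \frac{J + v}{3} = \frac{J}{3} + \frac{v}{3}$)
$a = - \frac{2 \sqrt{15}}{9}$ ($a = - \frac{\sqrt{\left(\frac{1}{3} \cdot 5 + \frac{1}{3} \cdot 0\right) + \left(7 - 2\right)}}{3} = - \frac{\sqrt{\left(\frac{5}{3} + 0\right) + \left(7 - 2\right)}}{3} = - \frac{\sqrt{\frac{5}{3} + 5}}{3} = - \frac{\sqrt{\frac{20}{3}}}{3} = - \frac{\frac{2}{3} \sqrt{15}}{3} = - \frac{2 \sqrt{15}}{9} \approx -0.86066$)
$a \left(-16\right) = - \frac{2 \sqrt{15}}{9} \left(-16\right) = \frac{32 \sqrt{15}}{9}$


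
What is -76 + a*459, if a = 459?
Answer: 210605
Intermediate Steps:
-76 + a*459 = -76 + 459*459 = -76 + 210681 = 210605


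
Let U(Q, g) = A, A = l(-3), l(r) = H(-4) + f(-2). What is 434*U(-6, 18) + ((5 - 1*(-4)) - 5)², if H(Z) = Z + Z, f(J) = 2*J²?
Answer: 16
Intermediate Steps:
H(Z) = 2*Z
l(r) = 0 (l(r) = 2*(-4) + 2*(-2)² = -8 + 2*4 = -8 + 8 = 0)
A = 0
U(Q, g) = 0
434*U(-6, 18) + ((5 - 1*(-4)) - 5)² = 434*0 + ((5 - 1*(-4)) - 5)² = 0 + ((5 + 4) - 5)² = 0 + (9 - 5)² = 0 + 4² = 0 + 16 = 16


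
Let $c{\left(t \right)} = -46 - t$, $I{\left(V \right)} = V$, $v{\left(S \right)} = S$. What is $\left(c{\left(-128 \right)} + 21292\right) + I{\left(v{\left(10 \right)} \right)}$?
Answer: $21384$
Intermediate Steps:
$\left(c{\left(-128 \right)} + 21292\right) + I{\left(v{\left(10 \right)} \right)} = \left(\left(-46 - -128\right) + 21292\right) + 10 = \left(\left(-46 + 128\right) + 21292\right) + 10 = \left(82 + 21292\right) + 10 = 21374 + 10 = 21384$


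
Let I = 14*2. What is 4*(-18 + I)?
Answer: 40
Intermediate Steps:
I = 28
4*(-18 + I) = 4*(-18 + 28) = 4*10 = 40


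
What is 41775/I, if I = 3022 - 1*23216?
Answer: -41775/20194 ≈ -2.0687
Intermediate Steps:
I = -20194 (I = 3022 - 23216 = -20194)
41775/I = 41775/(-20194) = 41775*(-1/20194) = -41775/20194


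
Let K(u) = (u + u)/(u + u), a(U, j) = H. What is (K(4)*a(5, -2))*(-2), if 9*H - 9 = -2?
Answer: -14/9 ≈ -1.5556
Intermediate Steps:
H = 7/9 (H = 1 + (1/9)*(-2) = 1 - 2/9 = 7/9 ≈ 0.77778)
a(U, j) = 7/9
K(u) = 1 (K(u) = (2*u)/((2*u)) = (2*u)*(1/(2*u)) = 1)
(K(4)*a(5, -2))*(-2) = (1*(7/9))*(-2) = (7/9)*(-2) = -14/9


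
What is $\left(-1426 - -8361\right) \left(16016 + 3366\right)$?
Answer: $134414170$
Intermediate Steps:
$\left(-1426 - -8361\right) \left(16016 + 3366\right) = \left(-1426 + \left(8453 - 92\right)\right) 19382 = \left(-1426 + 8361\right) 19382 = 6935 \cdot 19382 = 134414170$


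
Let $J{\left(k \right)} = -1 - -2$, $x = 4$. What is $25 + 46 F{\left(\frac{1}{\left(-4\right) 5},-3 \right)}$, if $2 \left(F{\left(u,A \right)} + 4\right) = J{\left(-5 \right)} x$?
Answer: $-67$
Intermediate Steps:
$J{\left(k \right)} = 1$ ($J{\left(k \right)} = -1 + 2 = 1$)
$F{\left(u,A \right)} = -2$ ($F{\left(u,A \right)} = -4 + \frac{1 \cdot 4}{2} = -4 + \frac{1}{2} \cdot 4 = -4 + 2 = -2$)
$25 + 46 F{\left(\frac{1}{\left(-4\right) 5},-3 \right)} = 25 + 46 \left(-2\right) = 25 - 92 = -67$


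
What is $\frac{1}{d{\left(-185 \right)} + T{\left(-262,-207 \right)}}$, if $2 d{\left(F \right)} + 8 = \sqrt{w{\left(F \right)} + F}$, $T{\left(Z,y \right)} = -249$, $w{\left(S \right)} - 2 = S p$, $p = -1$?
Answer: $- \frac{506}{128017} - \frac{\sqrt{2}}{128017} \approx -0.0039636$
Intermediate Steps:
$w{\left(S \right)} = 2 - S$ ($w{\left(S \right)} = 2 + S \left(-1\right) = 2 - S$)
$d{\left(F \right)} = -4 + \frac{\sqrt{2}}{2}$ ($d{\left(F \right)} = -4 + \frac{\sqrt{\left(2 - F\right) + F}}{2} = -4 + \frac{\sqrt{2}}{2}$)
$\frac{1}{d{\left(-185 \right)} + T{\left(-262,-207 \right)}} = \frac{1}{\left(-4 + \frac{\sqrt{2}}{2}\right) - 249} = \frac{1}{-253 + \frac{\sqrt{2}}{2}}$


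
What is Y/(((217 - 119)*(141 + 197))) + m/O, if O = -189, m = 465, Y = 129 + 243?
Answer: -182528/74529 ≈ -2.4491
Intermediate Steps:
Y = 372
Y/(((217 - 119)*(141 + 197))) + m/O = 372/(((217 - 119)*(141 + 197))) + 465/(-189) = 372/((98*338)) + 465*(-1/189) = 372/33124 - 155/63 = 372*(1/33124) - 155/63 = 93/8281 - 155/63 = -182528/74529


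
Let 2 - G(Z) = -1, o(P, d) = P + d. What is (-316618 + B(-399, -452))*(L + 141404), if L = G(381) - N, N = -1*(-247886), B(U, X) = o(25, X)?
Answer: 33758634555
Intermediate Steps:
B(U, X) = 25 + X
G(Z) = 3 (G(Z) = 2 - 1*(-1) = 2 + 1 = 3)
N = 247886
L = -247883 (L = 3 - 1*247886 = 3 - 247886 = -247883)
(-316618 + B(-399, -452))*(L + 141404) = (-316618 + (25 - 452))*(-247883 + 141404) = (-316618 - 427)*(-106479) = -317045*(-106479) = 33758634555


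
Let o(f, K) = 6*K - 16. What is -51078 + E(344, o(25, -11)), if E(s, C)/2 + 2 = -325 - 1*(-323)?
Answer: -51086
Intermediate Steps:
o(f, K) = -16 + 6*K
E(s, C) = -8 (E(s, C) = -4 + 2*(-325 - 1*(-323)) = -4 + 2*(-325 + 323) = -4 + 2*(-2) = -4 - 4 = -8)
-51078 + E(344, o(25, -11)) = -51078 - 8 = -51086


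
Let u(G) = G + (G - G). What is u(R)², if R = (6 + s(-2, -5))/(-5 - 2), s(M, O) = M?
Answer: 16/49 ≈ 0.32653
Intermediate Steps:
R = -4/7 (R = (6 - 2)/(-5 - 2) = 4/(-7) = 4*(-⅐) = -4/7 ≈ -0.57143)
u(G) = G (u(G) = G + 0 = G)
u(R)² = (-4/7)² = 16/49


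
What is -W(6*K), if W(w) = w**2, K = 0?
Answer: 0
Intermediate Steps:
-W(6*K) = -(6*0)**2 = -1*0**2 = -1*0 = 0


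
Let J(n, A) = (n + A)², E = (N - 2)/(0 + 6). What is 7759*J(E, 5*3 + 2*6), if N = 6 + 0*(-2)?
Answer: 53451751/9 ≈ 5.9391e+6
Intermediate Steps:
N = 6 (N = 6 + 0 = 6)
E = ⅔ (E = (6 - 2)/(0 + 6) = 4/6 = 4*(⅙) = ⅔ ≈ 0.66667)
J(n, A) = (A + n)²
7759*J(E, 5*3 + 2*6) = 7759*((5*3 + 2*6) + ⅔)² = 7759*((15 + 12) + ⅔)² = 7759*(27 + ⅔)² = 7759*(83/3)² = 7759*(6889/9) = 53451751/9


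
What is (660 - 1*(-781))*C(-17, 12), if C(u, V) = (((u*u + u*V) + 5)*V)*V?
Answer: 18675360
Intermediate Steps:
C(u, V) = V**2*(5 + u**2 + V*u) (C(u, V) = (((u**2 + V*u) + 5)*V)*V = ((5 + u**2 + V*u)*V)*V = (V*(5 + u**2 + V*u))*V = V**2*(5 + u**2 + V*u))
(660 - 1*(-781))*C(-17, 12) = (660 - 1*(-781))*(12**2*(5 + (-17)**2 + 12*(-17))) = (660 + 781)*(144*(5 + 289 - 204)) = 1441*(144*90) = 1441*12960 = 18675360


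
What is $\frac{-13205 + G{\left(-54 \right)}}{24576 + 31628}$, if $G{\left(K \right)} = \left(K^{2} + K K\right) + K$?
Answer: $- \frac{7427}{56204} \approx -0.13214$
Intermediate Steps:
$G{\left(K \right)} = K + 2 K^{2}$ ($G{\left(K \right)} = \left(K^{2} + K^{2}\right) + K = 2 K^{2} + K = K + 2 K^{2}$)
$\frac{-13205 + G{\left(-54 \right)}}{24576 + 31628} = \frac{-13205 - 54 \left(1 + 2 \left(-54\right)\right)}{24576 + 31628} = \frac{-13205 - 54 \left(1 - 108\right)}{56204} = \left(-13205 - -5778\right) \frac{1}{56204} = \left(-13205 + 5778\right) \frac{1}{56204} = \left(-7427\right) \frac{1}{56204} = - \frac{7427}{56204}$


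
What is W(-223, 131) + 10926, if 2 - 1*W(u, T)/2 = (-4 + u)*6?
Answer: 13654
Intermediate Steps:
W(u, T) = 52 - 12*u (W(u, T) = 4 - 2*(-4 + u)*6 = 4 - 2*(-24 + 6*u) = 4 + (48 - 12*u) = 52 - 12*u)
W(-223, 131) + 10926 = (52 - 12*(-223)) + 10926 = (52 + 2676) + 10926 = 2728 + 10926 = 13654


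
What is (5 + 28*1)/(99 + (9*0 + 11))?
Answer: 3/10 ≈ 0.30000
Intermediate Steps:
(5 + 28*1)/(99 + (9*0 + 11)) = (5 + 28)/(99 + (0 + 11)) = 33/(99 + 11) = 33/110 = 33*(1/110) = 3/10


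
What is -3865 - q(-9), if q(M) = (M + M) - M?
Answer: -3856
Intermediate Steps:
q(M) = M (q(M) = 2*M - M = M)
-3865 - q(-9) = -3865 - 1*(-9) = -3865 + 9 = -3856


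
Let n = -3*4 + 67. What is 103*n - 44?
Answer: 5621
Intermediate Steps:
n = 55 (n = -12 + 67 = 55)
103*n - 44 = 103*55 - 44 = 5665 - 44 = 5621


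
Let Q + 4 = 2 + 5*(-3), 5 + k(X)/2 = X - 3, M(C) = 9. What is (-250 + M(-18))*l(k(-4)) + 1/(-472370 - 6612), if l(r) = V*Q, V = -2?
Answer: -3924778509/478982 ≈ -8194.0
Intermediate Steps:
k(X) = -16 + 2*X (k(X) = -10 + 2*(X - 3) = -10 + 2*(-3 + X) = -10 + (-6 + 2*X) = -16 + 2*X)
Q = -17 (Q = -4 + (2 + 5*(-3)) = -4 + (2 - 15) = -4 - 13 = -17)
l(r) = 34 (l(r) = -2*(-17) = 34)
(-250 + M(-18))*l(k(-4)) + 1/(-472370 - 6612) = (-250 + 9)*34 + 1/(-472370 - 6612) = -241*34 + 1/(-478982) = -8194 - 1/478982 = -3924778509/478982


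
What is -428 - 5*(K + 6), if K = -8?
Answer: -418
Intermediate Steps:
-428 - 5*(K + 6) = -428 - 5*(-8 + 6) = -428 - 5*(-2) = -428 - 1*(-10) = -428 + 10 = -418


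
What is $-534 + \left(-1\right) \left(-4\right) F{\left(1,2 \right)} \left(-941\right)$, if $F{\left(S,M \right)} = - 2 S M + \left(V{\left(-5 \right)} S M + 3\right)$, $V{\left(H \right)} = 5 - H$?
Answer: $-72050$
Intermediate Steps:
$F{\left(S,M \right)} = 3 + 8 M S$ ($F{\left(S,M \right)} = - 2 S M + \left(\left(5 - -5\right) S M + 3\right) = - 2 M S + \left(\left(5 + 5\right) S M + 3\right) = - 2 M S + \left(10 S M + 3\right) = - 2 M S + \left(10 M S + 3\right) = - 2 M S + \left(3 + 10 M S\right) = 3 + 8 M S$)
$-534 + \left(-1\right) \left(-4\right) F{\left(1,2 \right)} \left(-941\right) = -534 + \left(-1\right) \left(-4\right) \left(3 + 8 \cdot 2 \cdot 1\right) \left(-941\right) = -534 + 4 \left(3 + 16\right) \left(-941\right) = -534 + 4 \cdot 19 \left(-941\right) = -534 + 76 \left(-941\right) = -534 - 71516 = -72050$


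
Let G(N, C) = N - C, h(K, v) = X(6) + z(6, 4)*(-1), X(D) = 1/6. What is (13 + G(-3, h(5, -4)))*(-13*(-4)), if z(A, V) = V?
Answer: 2158/3 ≈ 719.33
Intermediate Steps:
X(D) = ⅙
h(K, v) = -23/6 (h(K, v) = ⅙ + 4*(-1) = ⅙ - 4 = -23/6)
(13 + G(-3, h(5, -4)))*(-13*(-4)) = (13 + (-3 - 1*(-23/6)))*(-13*(-4)) = (13 + (-3 + 23/6))*52 = (13 + ⅚)*52 = (83/6)*52 = 2158/3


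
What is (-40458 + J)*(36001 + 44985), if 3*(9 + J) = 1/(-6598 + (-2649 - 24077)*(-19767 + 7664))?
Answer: -1590085056636678247/485187270 ≈ -3.2773e+9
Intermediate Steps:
J = -8733370859/970374540 (J = -9 + 1/(3*(-6598 + (-2649 - 24077)*(-19767 + 7664))) = -9 + 1/(3*(-6598 - 26726*(-12103))) = -9 + 1/(3*(-6598 + 323464778)) = -9 + (⅓)/323458180 = -9 + (⅓)*(1/323458180) = -9 + 1/970374540 = -8733370859/970374540 ≈ -9.0000)
(-40458 + J)*(36001 + 44985) = (-40458 - 8733370859/970374540)*(36001 + 44985) = -39268146510179/970374540*80986 = -1590085056636678247/485187270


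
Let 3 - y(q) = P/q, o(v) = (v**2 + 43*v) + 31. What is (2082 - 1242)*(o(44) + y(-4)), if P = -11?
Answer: 3241770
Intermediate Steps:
o(v) = 31 + v**2 + 43*v
y(q) = 3 + 11/q (y(q) = 3 - (-11)/q = 3 + 11/q)
(2082 - 1242)*(o(44) + y(-4)) = (2082 - 1242)*((31 + 44**2 + 43*44) + (3 + 11/(-4))) = 840*((31 + 1936 + 1892) + (3 + 11*(-1/4))) = 840*(3859 + (3 - 11/4)) = 840*(3859 + 1/4) = 840*(15437/4) = 3241770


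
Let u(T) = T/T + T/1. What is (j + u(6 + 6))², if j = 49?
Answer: 3844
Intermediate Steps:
u(T) = 1 + T (u(T) = 1 + T*1 = 1 + T)
(j + u(6 + 6))² = (49 + (1 + (6 + 6)))² = (49 + (1 + 12))² = (49 + 13)² = 62² = 3844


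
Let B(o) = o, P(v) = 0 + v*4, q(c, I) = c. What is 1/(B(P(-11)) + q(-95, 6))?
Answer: -1/139 ≈ -0.0071942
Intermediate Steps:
P(v) = 4*v (P(v) = 0 + 4*v = 4*v)
1/(B(P(-11)) + q(-95, 6)) = 1/(4*(-11) - 95) = 1/(-44 - 95) = 1/(-139) = -1/139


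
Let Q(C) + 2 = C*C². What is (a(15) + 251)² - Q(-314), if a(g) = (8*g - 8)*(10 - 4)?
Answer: 31811075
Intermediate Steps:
a(g) = -48 + 48*g (a(g) = (-8 + 8*g)*6 = -48 + 48*g)
Q(C) = -2 + C³ (Q(C) = -2 + C*C² = -2 + C³)
(a(15) + 251)² - Q(-314) = ((-48 + 48*15) + 251)² - (-2 + (-314)³) = ((-48 + 720) + 251)² - (-2 - 30959144) = (672 + 251)² - 1*(-30959146) = 923² + 30959146 = 851929 + 30959146 = 31811075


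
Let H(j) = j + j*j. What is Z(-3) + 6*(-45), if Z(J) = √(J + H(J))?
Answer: -270 + √3 ≈ -268.27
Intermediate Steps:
H(j) = j + j²
Z(J) = √(J + J*(1 + J))
Z(-3) + 6*(-45) = √(-3*(2 - 3)) + 6*(-45) = √(-3*(-1)) - 270 = √3 - 270 = -270 + √3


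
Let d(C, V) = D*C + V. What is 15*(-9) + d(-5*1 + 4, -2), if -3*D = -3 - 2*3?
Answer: -140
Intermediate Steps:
D = 3 (D = -(-3 - 2*3)/3 = -(-3 - 6)/3 = -⅓*(-9) = 3)
d(C, V) = V + 3*C (d(C, V) = 3*C + V = V + 3*C)
15*(-9) + d(-5*1 + 4, -2) = 15*(-9) + (-2 + 3*(-5*1 + 4)) = -135 + (-2 + 3*(-5 + 4)) = -135 + (-2 + 3*(-1)) = -135 + (-2 - 3) = -135 - 5 = -140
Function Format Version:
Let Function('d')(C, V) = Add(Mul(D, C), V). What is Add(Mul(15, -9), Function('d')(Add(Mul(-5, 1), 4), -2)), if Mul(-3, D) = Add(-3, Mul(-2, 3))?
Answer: -140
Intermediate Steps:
D = 3 (D = Mul(Rational(-1, 3), Add(-3, Mul(-2, 3))) = Mul(Rational(-1, 3), Add(-3, -6)) = Mul(Rational(-1, 3), -9) = 3)
Function('d')(C, V) = Add(V, Mul(3, C)) (Function('d')(C, V) = Add(Mul(3, C), V) = Add(V, Mul(3, C)))
Add(Mul(15, -9), Function('d')(Add(Mul(-5, 1), 4), -2)) = Add(Mul(15, -9), Add(-2, Mul(3, Add(Mul(-5, 1), 4)))) = Add(-135, Add(-2, Mul(3, Add(-5, 4)))) = Add(-135, Add(-2, Mul(3, -1))) = Add(-135, Add(-2, -3)) = Add(-135, -5) = -140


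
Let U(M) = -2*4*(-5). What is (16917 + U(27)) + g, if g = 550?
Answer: 17507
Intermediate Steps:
U(M) = 40 (U(M) = -8*(-5) = 40)
(16917 + U(27)) + g = (16917 + 40) + 550 = 16957 + 550 = 17507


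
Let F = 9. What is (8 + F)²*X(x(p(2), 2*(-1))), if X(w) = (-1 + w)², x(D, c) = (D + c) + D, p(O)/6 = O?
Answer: 127449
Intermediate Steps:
p(O) = 6*O
x(D, c) = c + 2*D
(8 + F)²*X(x(p(2), 2*(-1))) = (8 + 9)²*(-1 + (2*(-1) + 2*(6*2)))² = 17²*(-1 + (-2 + 2*12))² = 289*(-1 + (-2 + 24))² = 289*(-1 + 22)² = 289*21² = 289*441 = 127449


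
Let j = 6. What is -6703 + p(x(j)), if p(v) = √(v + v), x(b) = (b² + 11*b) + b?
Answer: -6703 + 6*√6 ≈ -6688.3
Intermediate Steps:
x(b) = b² + 12*b
p(v) = √2*√v (p(v) = √(2*v) = √2*√v)
-6703 + p(x(j)) = -6703 + √2*√(6*(12 + 6)) = -6703 + √2*√(6*18) = -6703 + √2*√108 = -6703 + √2*(6*√3) = -6703 + 6*√6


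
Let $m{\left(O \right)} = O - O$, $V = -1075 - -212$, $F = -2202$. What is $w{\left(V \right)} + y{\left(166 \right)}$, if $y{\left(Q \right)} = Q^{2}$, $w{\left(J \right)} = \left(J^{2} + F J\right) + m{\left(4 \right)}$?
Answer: $2672651$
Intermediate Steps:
$V = -863$ ($V = -1075 + 212 = -863$)
$m{\left(O \right)} = 0$
$w{\left(J \right)} = J^{2} - 2202 J$ ($w{\left(J \right)} = \left(J^{2} - 2202 J\right) + 0 = J^{2} - 2202 J$)
$w{\left(V \right)} + y{\left(166 \right)} = - 863 \left(-2202 - 863\right) + 166^{2} = \left(-863\right) \left(-3065\right) + 27556 = 2645095 + 27556 = 2672651$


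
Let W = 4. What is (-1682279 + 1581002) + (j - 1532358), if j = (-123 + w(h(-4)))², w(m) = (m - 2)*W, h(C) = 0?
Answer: -1616474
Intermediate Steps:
w(m) = -8 + 4*m (w(m) = (m - 2)*4 = (-2 + m)*4 = -8 + 4*m)
j = 17161 (j = (-123 + (-8 + 4*0))² = (-123 + (-8 + 0))² = (-123 - 8)² = (-131)² = 17161)
(-1682279 + 1581002) + (j - 1532358) = (-1682279 + 1581002) + (17161 - 1532358) = -101277 - 1515197 = -1616474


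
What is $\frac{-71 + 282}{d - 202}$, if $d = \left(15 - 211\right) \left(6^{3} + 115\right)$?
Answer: $- \frac{211}{65078} \approx -0.0032423$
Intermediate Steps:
$d = -64876$ ($d = - 196 \left(216 + 115\right) = \left(-196\right) 331 = -64876$)
$\frac{-71 + 282}{d - 202} = \frac{-71 + 282}{-64876 - 202} = \frac{211}{-65078} = 211 \left(- \frac{1}{65078}\right) = - \frac{211}{65078}$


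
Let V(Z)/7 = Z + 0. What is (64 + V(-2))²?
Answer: 2500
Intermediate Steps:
V(Z) = 7*Z (V(Z) = 7*(Z + 0) = 7*Z)
(64 + V(-2))² = (64 + 7*(-2))² = (64 - 14)² = 50² = 2500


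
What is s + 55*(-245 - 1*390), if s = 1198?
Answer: -33727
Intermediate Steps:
s + 55*(-245 - 1*390) = 1198 + 55*(-245 - 1*390) = 1198 + 55*(-245 - 390) = 1198 + 55*(-635) = 1198 - 34925 = -33727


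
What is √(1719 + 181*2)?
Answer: √2081 ≈ 45.618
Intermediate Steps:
√(1719 + 181*2) = √(1719 + 362) = √2081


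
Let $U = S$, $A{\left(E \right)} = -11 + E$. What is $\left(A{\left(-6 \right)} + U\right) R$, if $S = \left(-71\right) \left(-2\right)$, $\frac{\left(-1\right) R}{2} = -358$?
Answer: $89500$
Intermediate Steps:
$R = 716$ ($R = \left(-2\right) \left(-358\right) = 716$)
$S = 142$
$U = 142$
$\left(A{\left(-6 \right)} + U\right) R = \left(\left(-11 - 6\right) + 142\right) 716 = \left(-17 + 142\right) 716 = 125 \cdot 716 = 89500$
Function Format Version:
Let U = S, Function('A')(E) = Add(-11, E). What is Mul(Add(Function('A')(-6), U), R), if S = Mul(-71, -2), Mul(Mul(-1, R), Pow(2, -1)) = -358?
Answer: 89500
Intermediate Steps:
R = 716 (R = Mul(-2, -358) = 716)
S = 142
U = 142
Mul(Add(Function('A')(-6), U), R) = Mul(Add(Add(-11, -6), 142), 716) = Mul(Add(-17, 142), 716) = Mul(125, 716) = 89500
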